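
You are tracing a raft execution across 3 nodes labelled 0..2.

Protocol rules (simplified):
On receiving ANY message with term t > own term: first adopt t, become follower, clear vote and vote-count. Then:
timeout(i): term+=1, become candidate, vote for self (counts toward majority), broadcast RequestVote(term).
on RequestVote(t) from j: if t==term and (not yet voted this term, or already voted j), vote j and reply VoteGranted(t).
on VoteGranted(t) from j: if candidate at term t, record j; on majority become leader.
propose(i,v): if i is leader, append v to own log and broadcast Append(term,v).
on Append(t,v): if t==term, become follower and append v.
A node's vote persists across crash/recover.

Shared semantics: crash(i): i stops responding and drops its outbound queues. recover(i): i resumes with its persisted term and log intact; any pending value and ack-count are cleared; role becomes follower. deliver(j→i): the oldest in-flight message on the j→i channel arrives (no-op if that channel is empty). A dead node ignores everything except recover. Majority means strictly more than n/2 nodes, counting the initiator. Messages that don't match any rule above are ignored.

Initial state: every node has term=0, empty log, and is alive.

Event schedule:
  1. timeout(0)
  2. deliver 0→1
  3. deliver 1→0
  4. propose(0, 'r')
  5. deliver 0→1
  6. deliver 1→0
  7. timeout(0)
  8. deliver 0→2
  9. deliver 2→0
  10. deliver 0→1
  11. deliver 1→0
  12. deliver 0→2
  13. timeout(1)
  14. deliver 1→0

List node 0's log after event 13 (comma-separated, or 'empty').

1. timeout(0):  <0:cand t1 ->
2. deliver 0→1:  <1:foll t1 ->
3. deliver 1→0:  <0:lead t1 ->
4. propose(0,'r'):  <0:lead t1 r>
5. deliver 0→1:  <1:foll t1 r>
6. deliver 1→0:  nop
7. timeout(0):  <0:cand t2 r>
8. deliver 0→2:  <2:foll t1 ->
9. deliver 2→0:  nop
10. deliver 0→1:  <1:foll t2 r>
11. deliver 1→0:  <0:lead t2 r>
12. deliver 0→2:  <2:foll t1 r>
13. timeout(1):  <1:cand t3 r>

r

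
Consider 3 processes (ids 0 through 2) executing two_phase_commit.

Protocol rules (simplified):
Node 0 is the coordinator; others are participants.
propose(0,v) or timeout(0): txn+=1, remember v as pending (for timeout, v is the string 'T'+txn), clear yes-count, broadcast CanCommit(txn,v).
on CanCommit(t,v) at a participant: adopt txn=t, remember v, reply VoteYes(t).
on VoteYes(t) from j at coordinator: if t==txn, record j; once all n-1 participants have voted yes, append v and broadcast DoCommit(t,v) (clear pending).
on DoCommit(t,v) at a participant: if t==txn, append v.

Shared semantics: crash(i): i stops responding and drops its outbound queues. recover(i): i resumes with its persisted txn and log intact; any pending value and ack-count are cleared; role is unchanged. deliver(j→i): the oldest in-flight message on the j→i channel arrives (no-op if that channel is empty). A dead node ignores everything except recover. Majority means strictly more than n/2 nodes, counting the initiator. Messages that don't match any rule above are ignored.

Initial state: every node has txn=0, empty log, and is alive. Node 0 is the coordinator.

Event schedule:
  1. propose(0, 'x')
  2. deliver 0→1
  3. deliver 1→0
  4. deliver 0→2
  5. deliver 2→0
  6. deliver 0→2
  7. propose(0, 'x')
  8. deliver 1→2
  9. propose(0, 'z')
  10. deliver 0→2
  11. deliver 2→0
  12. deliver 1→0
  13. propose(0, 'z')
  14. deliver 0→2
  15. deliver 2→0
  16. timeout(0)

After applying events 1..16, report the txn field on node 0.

5

step 1 propose(0,'x'): 0={coor,t=1,log=-}
step 2 deliver 0→1: 1={part,t=1,log=-}
step 3 deliver 1→0: —
step 4 deliver 0→2: 2={part,t=1,log=-}
step 5 deliver 2→0: 0={coor,t=1,log=x}
step 6 deliver 0→2: 2={part,t=1,log=x}
step 7 propose(0,'x'): 0={coor,t=2,log=x}
step 8 deliver 1→2: —
step 9 propose(0,'z'): 0={coor,t=3,log=x}
step 10 deliver 0→2: 2={part,t=2,log=x}
step 11 deliver 2→0: —
step 12 deliver 1→0: —
step 13 propose(0,'z'): 0={coor,t=4,log=x}
step 14 deliver 0→2: 2={part,t=3,log=x}
step 15 deliver 2→0: —
step 16 timeout(0): 0={coor,t=5,log=x}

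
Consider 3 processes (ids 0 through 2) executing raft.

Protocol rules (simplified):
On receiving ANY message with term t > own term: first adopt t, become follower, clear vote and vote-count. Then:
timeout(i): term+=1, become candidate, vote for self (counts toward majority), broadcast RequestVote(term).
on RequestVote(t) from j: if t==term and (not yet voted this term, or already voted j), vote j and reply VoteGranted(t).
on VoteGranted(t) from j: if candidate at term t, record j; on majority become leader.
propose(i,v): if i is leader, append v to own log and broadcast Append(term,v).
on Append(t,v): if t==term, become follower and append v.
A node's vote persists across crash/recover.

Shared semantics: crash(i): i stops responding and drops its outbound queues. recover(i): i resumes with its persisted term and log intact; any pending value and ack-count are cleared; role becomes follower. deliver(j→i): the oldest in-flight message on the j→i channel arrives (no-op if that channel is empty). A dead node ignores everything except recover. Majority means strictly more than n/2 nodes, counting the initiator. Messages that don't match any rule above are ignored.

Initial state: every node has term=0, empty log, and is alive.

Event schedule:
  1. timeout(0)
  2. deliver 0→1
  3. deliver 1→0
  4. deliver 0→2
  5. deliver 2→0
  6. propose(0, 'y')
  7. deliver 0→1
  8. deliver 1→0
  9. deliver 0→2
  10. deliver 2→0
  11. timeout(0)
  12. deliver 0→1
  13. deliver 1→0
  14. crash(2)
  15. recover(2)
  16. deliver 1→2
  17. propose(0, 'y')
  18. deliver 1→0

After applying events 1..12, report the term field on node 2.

after 1 — timeout(0): n0:cand/t1/[-]
after 2 — deliver 0→1: n1:foll/t1/[-]
after 3 — deliver 1→0: n0:lead/t1/[-]
after 4 — deliver 0→2: n2:foll/t1/[-]
after 5 — deliver 2→0: ·
after 6 — propose(0,'y'): n0:lead/t1/[y]
after 7 — deliver 0→1: n1:foll/t1/[y]
after 8 — deliver 1→0: ·
after 9 — deliver 0→2: n2:foll/t1/[y]
after 10 — deliver 2→0: ·
after 11 — timeout(0): n0:cand/t2/[y]
after 12 — deliver 0→1: n1:foll/t2/[y]

1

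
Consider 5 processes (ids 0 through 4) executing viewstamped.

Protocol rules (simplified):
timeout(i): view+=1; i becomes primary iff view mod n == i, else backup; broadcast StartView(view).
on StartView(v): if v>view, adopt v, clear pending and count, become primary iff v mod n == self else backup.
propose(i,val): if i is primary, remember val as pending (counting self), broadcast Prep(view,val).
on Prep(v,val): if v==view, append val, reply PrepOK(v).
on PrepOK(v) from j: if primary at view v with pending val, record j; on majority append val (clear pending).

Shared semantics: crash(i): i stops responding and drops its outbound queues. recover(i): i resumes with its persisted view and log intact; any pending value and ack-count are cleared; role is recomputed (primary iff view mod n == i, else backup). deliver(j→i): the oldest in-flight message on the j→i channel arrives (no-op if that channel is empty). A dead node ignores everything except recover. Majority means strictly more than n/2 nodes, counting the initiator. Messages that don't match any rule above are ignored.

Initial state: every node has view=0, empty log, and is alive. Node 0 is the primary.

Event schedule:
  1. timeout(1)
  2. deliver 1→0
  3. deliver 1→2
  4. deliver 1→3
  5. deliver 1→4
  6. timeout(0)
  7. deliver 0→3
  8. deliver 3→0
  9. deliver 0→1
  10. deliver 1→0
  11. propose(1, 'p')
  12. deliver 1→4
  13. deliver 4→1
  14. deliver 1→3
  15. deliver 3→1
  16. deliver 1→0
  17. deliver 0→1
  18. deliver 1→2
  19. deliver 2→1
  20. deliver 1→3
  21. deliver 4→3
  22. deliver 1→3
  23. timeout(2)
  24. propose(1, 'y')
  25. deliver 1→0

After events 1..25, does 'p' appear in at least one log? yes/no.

no

1. timeout(1):  <1:prim v1 ->
2. deliver 1→0:  <0:back v1 ->
3. deliver 1→2:  <2:back v1 ->
4. deliver 1→3:  <3:back v1 ->
5. deliver 1→4:  <4:back v1 ->
6. timeout(0):  <0:back v2 ->
7. deliver 0→3:  <3:back v2 ->
8. deliver 3→0:  nop
9. deliver 0→1:  <1:back v2 ->
10. deliver 1→0:  nop
11. propose(1,'p'):  nop
12. deliver 1→4:  nop
13. deliver 4→1:  nop
14. deliver 1→3:  nop
15. deliver 3→1:  nop
16. deliver 1→0:  nop
17. deliver 0→1:  nop
18. deliver 1→2:  nop
19. deliver 2→1:  nop
20. deliver 1→3:  nop
21. deliver 4→3:  nop
22. deliver 1→3:  nop
23. timeout(2):  <2:prim v2 ->
24. propose(1,'y'):  nop
25. deliver 1→0:  nop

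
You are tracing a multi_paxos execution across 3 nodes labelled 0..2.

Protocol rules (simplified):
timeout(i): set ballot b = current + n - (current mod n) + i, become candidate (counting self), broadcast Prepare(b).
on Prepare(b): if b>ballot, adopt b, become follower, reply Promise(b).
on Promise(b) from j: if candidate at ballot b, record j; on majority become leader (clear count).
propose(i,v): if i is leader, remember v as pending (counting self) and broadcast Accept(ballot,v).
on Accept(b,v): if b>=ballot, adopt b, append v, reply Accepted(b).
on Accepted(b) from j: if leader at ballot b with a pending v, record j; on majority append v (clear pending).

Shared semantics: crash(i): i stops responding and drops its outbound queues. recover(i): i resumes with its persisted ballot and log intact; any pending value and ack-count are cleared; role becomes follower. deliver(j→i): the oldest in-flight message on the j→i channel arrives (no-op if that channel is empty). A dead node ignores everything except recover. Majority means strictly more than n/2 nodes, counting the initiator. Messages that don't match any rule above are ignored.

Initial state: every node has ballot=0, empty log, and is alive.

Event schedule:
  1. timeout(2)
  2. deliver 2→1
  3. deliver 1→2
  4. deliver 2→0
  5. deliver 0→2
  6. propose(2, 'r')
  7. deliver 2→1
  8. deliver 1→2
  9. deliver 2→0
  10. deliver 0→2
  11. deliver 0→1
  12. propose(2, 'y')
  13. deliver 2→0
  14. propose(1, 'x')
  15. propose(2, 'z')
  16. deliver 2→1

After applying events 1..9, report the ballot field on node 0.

1. timeout(2):  <2:cand b5 ->
2. deliver 2→1:  <1:foll b5 ->
3. deliver 1→2:  <2:lead b5 ->
4. deliver 2→0:  <0:foll b5 ->
5. deliver 0→2:  nop
6. propose(2,'r'):  nop
7. deliver 2→1:  <1:foll b5 r>
8. deliver 1→2:  <2:lead b5 r>
9. deliver 2→0:  <0:foll b5 r>

5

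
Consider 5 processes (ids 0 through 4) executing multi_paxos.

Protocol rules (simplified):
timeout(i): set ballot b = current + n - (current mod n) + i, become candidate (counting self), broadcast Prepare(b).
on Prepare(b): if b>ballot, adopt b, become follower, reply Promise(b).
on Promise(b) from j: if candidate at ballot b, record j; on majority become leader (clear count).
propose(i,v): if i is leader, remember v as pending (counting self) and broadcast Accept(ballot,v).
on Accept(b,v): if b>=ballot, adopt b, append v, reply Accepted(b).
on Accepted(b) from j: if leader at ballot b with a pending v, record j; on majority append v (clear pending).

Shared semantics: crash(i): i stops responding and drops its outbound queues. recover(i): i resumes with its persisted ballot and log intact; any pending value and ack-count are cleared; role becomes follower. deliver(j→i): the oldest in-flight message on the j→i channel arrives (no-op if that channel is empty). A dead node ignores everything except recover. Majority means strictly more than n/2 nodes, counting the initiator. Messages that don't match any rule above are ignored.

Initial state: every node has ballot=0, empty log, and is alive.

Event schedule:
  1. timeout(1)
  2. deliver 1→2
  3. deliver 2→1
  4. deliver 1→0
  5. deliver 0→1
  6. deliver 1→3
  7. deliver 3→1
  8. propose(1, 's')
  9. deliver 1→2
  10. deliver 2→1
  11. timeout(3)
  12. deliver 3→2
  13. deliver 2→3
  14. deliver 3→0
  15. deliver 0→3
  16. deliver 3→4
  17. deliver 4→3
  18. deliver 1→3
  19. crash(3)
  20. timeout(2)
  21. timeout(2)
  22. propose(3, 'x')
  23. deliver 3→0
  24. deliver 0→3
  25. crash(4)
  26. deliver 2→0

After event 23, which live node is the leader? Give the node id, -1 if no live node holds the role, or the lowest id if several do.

e1 timeout(1): 1[cand,b=6,-]
e2 deliver 1→2: 2[foll,b=6,-]
e3 deliver 2→1: ·
e4 deliver 1→0: 0[foll,b=6,-]
e5 deliver 0→1: 1[lead,b=6,-]
e6 deliver 1→3: 3[foll,b=6,-]
e7 deliver 3→1: ·
e8 propose(1,'s'): ·
e9 deliver 1→2: 2[foll,b=6,s]
e10 deliver 2→1: ·
e11 timeout(3): 3[cand,b=13,-]
e12 deliver 3→2: 2[foll,b=13,s]
e13 deliver 2→3: ·
e14 deliver 3→0: 0[foll,b=13,-]
e15 deliver 0→3: 3[lead,b=13,-]
e16 deliver 3→4: 4[foll,b=13,-]
e17 deliver 4→3: ·
e18 deliver 1→3: ·
e19 crash(3): 3[✗lead,b=13,-]
e20 timeout(2): 2[cand,b=17,s]
e21 timeout(2): 2[cand,b=22,s]
e22 propose(3,'x'): ·
e23 deliver 3→0: ·

1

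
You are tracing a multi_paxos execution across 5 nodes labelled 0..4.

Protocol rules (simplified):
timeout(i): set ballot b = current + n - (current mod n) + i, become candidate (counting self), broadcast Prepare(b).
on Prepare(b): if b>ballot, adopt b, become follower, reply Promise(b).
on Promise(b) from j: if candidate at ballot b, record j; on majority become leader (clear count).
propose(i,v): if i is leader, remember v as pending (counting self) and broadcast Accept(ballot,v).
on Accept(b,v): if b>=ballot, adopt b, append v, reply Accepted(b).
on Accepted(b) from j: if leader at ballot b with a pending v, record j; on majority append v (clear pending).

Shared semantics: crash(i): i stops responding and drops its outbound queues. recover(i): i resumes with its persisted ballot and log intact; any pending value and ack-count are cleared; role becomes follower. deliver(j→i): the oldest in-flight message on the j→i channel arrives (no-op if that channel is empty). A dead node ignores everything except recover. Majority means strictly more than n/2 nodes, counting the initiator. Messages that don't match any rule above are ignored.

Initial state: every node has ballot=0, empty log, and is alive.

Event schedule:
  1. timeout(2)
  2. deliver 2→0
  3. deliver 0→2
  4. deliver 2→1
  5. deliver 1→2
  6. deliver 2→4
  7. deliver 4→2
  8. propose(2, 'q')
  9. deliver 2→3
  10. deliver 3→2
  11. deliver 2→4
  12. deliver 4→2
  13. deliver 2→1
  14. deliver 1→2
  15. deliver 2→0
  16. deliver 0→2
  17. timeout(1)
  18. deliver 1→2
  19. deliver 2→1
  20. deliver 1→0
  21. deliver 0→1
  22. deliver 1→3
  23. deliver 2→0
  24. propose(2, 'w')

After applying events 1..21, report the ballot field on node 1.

11

after 1 — timeout(2): n2:cand/b7/[-]
after 2 — deliver 2→0: n0:foll/b7/[-]
after 3 — deliver 0→2: ·
after 4 — deliver 2→1: n1:foll/b7/[-]
after 5 — deliver 1→2: n2:lead/b7/[-]
after 6 — deliver 2→4: n4:foll/b7/[-]
after 7 — deliver 4→2: ·
after 8 — propose(2,'q'): ·
after 9 — deliver 2→3: n3:foll/b7/[-]
after 10 — deliver 3→2: ·
after 11 — deliver 2→4: n4:foll/b7/[q]
after 12 — deliver 4→2: ·
after 13 — deliver 2→1: n1:foll/b7/[q]
after 14 — deliver 1→2: n2:lead/b7/[q]
after 15 — deliver 2→0: n0:foll/b7/[q]
after 16 — deliver 0→2: ·
after 17 — timeout(1): n1:cand/b11/[q]
after 18 — deliver 1→2: n2:foll/b11/[q]
after 19 — deliver 2→1: ·
after 20 — deliver 1→0: n0:foll/b11/[q]
after 21 — deliver 0→1: n1:lead/b11/[q]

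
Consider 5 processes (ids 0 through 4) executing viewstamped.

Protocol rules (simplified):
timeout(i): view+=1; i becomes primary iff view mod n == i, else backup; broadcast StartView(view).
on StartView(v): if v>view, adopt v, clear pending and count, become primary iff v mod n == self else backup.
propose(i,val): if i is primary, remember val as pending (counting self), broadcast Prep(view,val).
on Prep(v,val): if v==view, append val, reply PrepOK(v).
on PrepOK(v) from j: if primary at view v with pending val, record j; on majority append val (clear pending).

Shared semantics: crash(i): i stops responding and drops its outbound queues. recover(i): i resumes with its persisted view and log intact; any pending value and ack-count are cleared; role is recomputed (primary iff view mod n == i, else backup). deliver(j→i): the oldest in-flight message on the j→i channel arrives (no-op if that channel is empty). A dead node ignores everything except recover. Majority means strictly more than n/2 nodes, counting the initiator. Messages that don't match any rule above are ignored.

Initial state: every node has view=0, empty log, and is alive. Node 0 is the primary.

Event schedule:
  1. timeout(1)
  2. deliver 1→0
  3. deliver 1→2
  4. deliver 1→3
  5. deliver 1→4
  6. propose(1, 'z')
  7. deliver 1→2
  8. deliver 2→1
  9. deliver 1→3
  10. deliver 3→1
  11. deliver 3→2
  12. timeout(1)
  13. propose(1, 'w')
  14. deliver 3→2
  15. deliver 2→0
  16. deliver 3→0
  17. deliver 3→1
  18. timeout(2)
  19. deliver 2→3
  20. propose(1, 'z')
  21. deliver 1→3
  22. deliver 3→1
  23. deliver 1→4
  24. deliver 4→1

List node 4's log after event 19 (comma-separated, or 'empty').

[1] timeout(1) → N1(prim v1 [-])
[2] deliver 1→0 → N0(back v1 [-])
[3] deliver 1→2 → N2(back v1 [-])
[4] deliver 1→3 → N3(back v1 [-])
[5] deliver 1→4 → N4(back v1 [-])
[6] propose(1,'z') → ∅
[7] deliver 1→2 → N2(back v1 [z])
[8] deliver 2→1 → ∅
[9] deliver 1→3 → N3(back v1 [z])
[10] deliver 3→1 → N1(prim v1 [z])
[11] deliver 3→2 → ∅
[12] timeout(1) → N1(back v2 [z])
[13] propose(1,'w') → ∅
[14] deliver 3→2 → ∅
[15] deliver 2→0 → ∅
[16] deliver 3→0 → ∅
[17] deliver 3→1 → ∅
[18] timeout(2) → N2(prim v2 [z])
[19] deliver 2→3 → N3(back v2 [z])

empty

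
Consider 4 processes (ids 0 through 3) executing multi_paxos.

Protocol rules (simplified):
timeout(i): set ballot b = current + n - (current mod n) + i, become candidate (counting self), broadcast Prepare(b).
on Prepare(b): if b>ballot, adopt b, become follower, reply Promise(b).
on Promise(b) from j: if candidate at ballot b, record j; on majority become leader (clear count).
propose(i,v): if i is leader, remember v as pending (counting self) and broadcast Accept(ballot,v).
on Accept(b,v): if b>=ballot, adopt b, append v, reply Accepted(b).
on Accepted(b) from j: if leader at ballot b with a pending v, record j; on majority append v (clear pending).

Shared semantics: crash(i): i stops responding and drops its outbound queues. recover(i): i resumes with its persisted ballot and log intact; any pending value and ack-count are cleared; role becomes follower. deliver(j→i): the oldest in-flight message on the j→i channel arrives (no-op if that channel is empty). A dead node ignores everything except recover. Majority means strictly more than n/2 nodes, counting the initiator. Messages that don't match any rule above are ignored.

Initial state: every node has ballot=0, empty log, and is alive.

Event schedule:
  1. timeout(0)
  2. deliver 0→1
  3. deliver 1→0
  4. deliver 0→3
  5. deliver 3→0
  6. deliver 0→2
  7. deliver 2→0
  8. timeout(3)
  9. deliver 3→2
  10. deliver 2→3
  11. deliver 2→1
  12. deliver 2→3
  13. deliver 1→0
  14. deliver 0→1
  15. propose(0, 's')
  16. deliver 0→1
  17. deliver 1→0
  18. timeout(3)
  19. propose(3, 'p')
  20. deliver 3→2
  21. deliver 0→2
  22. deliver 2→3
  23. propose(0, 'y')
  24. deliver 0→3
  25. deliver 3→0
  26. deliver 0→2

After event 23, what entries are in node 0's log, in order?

step 1 timeout(0): 0={cand,b=4,log=-}
step 2 deliver 0→1: 1={foll,b=4,log=-}
step 3 deliver 1→0: —
step 4 deliver 0→3: 3={foll,b=4,log=-}
step 5 deliver 3→0: 0={lead,b=4,log=-}
step 6 deliver 0→2: 2={foll,b=4,log=-}
step 7 deliver 2→0: —
step 8 timeout(3): 3={cand,b=11,log=-}
step 9 deliver 3→2: 2={foll,b=11,log=-}
step 10 deliver 2→3: —
step 11 deliver 2→1: —
step 12 deliver 2→3: —
step 13 deliver 1→0: —
step 14 deliver 0→1: —
step 15 propose(0,'s'): —
step 16 deliver 0→1: 1={foll,b=4,log=s}
step 17 deliver 1→0: —
step 18 timeout(3): 3={cand,b=15,log=-}
step 19 propose(3,'p'): —
step 20 deliver 3→2: 2={foll,b=15,log=-}
step 21 deliver 0→2: —
step 22 deliver 2→3: —
step 23 propose(0,'y'): —

empty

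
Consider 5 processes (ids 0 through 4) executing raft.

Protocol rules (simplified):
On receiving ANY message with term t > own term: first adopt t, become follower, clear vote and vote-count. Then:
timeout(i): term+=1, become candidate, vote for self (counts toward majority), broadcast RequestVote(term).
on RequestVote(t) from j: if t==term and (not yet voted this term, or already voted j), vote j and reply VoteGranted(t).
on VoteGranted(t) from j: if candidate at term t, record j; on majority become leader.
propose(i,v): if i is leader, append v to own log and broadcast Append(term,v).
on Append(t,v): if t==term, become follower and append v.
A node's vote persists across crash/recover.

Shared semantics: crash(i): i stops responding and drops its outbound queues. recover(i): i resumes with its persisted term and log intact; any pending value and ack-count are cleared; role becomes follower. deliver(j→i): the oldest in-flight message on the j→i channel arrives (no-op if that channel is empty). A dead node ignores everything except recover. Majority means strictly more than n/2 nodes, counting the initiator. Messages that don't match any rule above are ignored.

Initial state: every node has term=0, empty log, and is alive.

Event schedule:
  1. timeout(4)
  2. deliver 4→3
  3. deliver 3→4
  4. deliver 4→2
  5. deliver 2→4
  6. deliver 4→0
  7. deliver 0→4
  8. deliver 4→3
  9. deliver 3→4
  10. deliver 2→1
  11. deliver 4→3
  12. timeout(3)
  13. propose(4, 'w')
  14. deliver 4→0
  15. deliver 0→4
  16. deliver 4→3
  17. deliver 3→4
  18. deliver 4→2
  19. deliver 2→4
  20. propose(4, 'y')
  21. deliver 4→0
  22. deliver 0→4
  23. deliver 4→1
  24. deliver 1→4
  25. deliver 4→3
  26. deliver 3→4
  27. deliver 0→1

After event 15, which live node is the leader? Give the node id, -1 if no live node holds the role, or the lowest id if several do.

[1] timeout(4) → N4(cand t1 [-])
[2] deliver 4→3 → N3(foll t1 [-])
[3] deliver 3→4 → ∅
[4] deliver 4→2 → N2(foll t1 [-])
[5] deliver 2→4 → N4(lead t1 [-])
[6] deliver 4→0 → N0(foll t1 [-])
[7] deliver 0→4 → ∅
[8] deliver 4→3 → ∅
[9] deliver 3→4 → ∅
[10] deliver 2→1 → ∅
[11] deliver 4→3 → ∅
[12] timeout(3) → N3(cand t2 [-])
[13] propose(4,'w') → N4(lead t1 [w])
[14] deliver 4→0 → N0(foll t1 [w])
[15] deliver 0→4 → ∅

4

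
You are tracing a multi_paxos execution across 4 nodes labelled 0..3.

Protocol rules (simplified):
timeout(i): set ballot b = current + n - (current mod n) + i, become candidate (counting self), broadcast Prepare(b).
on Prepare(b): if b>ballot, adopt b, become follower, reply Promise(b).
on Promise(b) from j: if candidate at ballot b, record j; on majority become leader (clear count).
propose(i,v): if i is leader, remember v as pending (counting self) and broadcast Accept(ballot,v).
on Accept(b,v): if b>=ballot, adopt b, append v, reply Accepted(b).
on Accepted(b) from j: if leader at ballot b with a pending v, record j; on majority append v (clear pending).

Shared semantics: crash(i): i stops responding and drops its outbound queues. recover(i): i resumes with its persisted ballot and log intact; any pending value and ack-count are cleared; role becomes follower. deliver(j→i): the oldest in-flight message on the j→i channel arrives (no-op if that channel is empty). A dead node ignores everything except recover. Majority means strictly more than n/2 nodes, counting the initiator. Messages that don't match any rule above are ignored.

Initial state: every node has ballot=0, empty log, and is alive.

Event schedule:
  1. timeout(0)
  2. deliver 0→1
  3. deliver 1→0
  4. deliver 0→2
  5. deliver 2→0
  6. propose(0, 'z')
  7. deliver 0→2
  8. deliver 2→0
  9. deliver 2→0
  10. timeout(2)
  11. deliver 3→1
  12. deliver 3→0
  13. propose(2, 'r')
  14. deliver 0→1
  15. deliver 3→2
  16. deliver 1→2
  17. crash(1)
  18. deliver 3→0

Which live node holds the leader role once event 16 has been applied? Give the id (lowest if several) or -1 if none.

0

after 1 — timeout(0): n0:cand/b4/[-]
after 2 — deliver 0→1: n1:foll/b4/[-]
after 3 — deliver 1→0: ·
after 4 — deliver 0→2: n2:foll/b4/[-]
after 5 — deliver 2→0: n0:lead/b4/[-]
after 6 — propose(0,'z'): ·
after 7 — deliver 0→2: n2:foll/b4/[z]
after 8 — deliver 2→0: ·
after 9 — deliver 2→0: ·
after 10 — timeout(2): n2:cand/b10/[z]
after 11 — deliver 3→1: ·
after 12 — deliver 3→0: ·
after 13 — propose(2,'r'): ·
after 14 — deliver 0→1: n1:foll/b4/[z]
after 15 — deliver 3→2: ·
after 16 — deliver 1→2: ·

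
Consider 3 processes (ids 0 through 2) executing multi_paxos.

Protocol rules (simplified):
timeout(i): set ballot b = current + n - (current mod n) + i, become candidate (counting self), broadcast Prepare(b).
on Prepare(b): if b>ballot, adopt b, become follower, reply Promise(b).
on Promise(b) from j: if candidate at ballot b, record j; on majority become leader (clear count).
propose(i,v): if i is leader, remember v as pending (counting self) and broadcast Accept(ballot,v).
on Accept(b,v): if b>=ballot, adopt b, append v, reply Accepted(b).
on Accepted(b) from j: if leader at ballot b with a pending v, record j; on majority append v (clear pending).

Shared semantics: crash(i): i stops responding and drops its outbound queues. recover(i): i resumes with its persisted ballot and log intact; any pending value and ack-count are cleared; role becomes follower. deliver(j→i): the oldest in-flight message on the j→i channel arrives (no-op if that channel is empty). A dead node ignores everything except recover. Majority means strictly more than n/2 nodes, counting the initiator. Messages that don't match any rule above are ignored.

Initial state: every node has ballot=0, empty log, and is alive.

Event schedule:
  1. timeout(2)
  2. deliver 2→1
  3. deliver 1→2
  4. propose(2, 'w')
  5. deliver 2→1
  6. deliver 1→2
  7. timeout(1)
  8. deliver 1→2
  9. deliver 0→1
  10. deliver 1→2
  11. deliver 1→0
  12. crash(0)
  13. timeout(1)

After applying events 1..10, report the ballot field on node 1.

e1 timeout(2): 2[cand,b=5,-]
e2 deliver 2→1: 1[foll,b=5,-]
e3 deliver 1→2: 2[lead,b=5,-]
e4 propose(2,'w'): ·
e5 deliver 2→1: 1[foll,b=5,w]
e6 deliver 1→2: 2[lead,b=5,w]
e7 timeout(1): 1[cand,b=7,w]
e8 deliver 1→2: 2[foll,b=7,w]
e9 deliver 0→1: ·
e10 deliver 1→2: ·

7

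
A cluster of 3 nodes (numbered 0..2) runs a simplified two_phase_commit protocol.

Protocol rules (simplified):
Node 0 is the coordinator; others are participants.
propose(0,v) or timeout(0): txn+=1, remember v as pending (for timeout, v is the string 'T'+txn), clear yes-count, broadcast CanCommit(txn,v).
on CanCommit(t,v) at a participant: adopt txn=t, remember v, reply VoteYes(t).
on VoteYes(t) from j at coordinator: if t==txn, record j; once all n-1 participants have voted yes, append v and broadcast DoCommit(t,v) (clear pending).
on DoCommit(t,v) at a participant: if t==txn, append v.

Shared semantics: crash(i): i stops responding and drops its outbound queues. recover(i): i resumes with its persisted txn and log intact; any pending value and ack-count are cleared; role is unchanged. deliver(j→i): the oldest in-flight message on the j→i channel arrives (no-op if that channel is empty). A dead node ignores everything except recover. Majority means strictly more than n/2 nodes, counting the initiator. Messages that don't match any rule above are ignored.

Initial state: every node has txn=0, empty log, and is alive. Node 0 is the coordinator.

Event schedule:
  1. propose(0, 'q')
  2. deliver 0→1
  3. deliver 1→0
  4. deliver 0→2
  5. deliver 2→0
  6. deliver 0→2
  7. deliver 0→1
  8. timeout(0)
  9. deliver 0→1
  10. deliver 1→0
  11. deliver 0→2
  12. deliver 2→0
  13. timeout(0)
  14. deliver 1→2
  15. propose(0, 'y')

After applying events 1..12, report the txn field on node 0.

1. propose(0,'q'):  <0:coor t1 ->
2. deliver 0→1:  <1:part t1 ->
3. deliver 1→0:  nop
4. deliver 0→2:  <2:part t1 ->
5. deliver 2→0:  <0:coor t1 q>
6. deliver 0→2:  <2:part t1 q>
7. deliver 0→1:  <1:part t1 q>
8. timeout(0):  <0:coor t2 q>
9. deliver 0→1:  <1:part t2 q>
10. deliver 1→0:  nop
11. deliver 0→2:  <2:part t2 q>
12. deliver 2→0:  <0:coor t2 q,T2>

2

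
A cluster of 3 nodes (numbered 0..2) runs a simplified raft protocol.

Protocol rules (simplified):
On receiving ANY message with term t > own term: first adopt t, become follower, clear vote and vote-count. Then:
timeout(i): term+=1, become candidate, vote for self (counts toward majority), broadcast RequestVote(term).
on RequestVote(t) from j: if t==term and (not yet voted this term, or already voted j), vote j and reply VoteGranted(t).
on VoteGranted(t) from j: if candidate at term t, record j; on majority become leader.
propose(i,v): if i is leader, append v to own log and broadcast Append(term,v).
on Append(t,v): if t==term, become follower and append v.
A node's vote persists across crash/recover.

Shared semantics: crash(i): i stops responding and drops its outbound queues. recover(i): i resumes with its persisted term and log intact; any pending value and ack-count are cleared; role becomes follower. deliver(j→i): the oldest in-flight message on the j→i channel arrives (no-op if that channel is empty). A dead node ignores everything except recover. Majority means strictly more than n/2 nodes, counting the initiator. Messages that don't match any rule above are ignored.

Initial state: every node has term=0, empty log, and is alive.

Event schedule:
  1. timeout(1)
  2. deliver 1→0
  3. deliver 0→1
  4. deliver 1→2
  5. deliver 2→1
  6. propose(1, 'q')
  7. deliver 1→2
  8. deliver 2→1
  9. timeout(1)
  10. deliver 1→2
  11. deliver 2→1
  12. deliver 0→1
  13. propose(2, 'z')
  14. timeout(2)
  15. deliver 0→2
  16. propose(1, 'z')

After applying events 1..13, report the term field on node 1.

e1 timeout(1): 1[cand,t=1,-]
e2 deliver 1→0: 0[foll,t=1,-]
e3 deliver 0→1: 1[lead,t=1,-]
e4 deliver 1→2: 2[foll,t=1,-]
e5 deliver 2→1: ·
e6 propose(1,'q'): 1[lead,t=1,q]
e7 deliver 1→2: 2[foll,t=1,q]
e8 deliver 2→1: ·
e9 timeout(1): 1[cand,t=2,q]
e10 deliver 1→2: 2[foll,t=2,q]
e11 deliver 2→1: 1[lead,t=2,q]
e12 deliver 0→1: ·
e13 propose(2,'z'): ·

2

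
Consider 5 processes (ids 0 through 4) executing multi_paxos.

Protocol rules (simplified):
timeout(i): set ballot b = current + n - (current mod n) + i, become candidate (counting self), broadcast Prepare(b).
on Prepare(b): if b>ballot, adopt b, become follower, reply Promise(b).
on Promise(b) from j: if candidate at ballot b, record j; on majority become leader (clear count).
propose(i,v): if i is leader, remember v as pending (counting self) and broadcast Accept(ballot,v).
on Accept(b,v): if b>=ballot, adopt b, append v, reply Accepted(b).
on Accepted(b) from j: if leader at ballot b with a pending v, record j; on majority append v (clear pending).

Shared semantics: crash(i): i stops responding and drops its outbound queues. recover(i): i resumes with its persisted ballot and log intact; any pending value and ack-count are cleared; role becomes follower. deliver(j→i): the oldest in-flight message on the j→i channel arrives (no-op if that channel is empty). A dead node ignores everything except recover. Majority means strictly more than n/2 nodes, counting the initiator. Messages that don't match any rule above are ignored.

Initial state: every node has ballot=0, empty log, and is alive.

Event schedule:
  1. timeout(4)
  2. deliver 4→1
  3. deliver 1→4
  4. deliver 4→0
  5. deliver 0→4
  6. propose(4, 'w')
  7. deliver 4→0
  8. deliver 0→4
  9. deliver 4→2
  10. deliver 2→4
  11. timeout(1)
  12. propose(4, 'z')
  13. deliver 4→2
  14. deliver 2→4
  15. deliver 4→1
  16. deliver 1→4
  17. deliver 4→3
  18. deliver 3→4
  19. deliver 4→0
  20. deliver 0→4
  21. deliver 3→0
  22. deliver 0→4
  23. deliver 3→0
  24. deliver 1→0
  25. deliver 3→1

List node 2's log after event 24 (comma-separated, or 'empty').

step 1 timeout(4): 4={cand,b=9,log=-}
step 2 deliver 4→1: 1={foll,b=9,log=-}
step 3 deliver 1→4: —
step 4 deliver 4→0: 0={foll,b=9,log=-}
step 5 deliver 0→4: 4={lead,b=9,log=-}
step 6 propose(4,'w'): —
step 7 deliver 4→0: 0={foll,b=9,log=w}
step 8 deliver 0→4: —
step 9 deliver 4→2: 2={foll,b=9,log=-}
step 10 deliver 2→4: —
step 11 timeout(1): 1={cand,b=11,log=-}
step 12 propose(4,'z'): —
step 13 deliver 4→2: 2={foll,b=9,log=w}
step 14 deliver 2→4: —
step 15 deliver 4→1: —
step 16 deliver 1→4: 4={foll,b=11,log=-}
step 17 deliver 4→3: 3={foll,b=9,log=-}
step 18 deliver 3→4: —
step 19 deliver 4→0: 0={foll,b=9,log=w,z}
step 20 deliver 0→4: —
step 21 deliver 3→0: —
step 22 deliver 0→4: —
step 23 deliver 3→0: —
step 24 deliver 1→0: 0={foll,b=11,log=w,z}

w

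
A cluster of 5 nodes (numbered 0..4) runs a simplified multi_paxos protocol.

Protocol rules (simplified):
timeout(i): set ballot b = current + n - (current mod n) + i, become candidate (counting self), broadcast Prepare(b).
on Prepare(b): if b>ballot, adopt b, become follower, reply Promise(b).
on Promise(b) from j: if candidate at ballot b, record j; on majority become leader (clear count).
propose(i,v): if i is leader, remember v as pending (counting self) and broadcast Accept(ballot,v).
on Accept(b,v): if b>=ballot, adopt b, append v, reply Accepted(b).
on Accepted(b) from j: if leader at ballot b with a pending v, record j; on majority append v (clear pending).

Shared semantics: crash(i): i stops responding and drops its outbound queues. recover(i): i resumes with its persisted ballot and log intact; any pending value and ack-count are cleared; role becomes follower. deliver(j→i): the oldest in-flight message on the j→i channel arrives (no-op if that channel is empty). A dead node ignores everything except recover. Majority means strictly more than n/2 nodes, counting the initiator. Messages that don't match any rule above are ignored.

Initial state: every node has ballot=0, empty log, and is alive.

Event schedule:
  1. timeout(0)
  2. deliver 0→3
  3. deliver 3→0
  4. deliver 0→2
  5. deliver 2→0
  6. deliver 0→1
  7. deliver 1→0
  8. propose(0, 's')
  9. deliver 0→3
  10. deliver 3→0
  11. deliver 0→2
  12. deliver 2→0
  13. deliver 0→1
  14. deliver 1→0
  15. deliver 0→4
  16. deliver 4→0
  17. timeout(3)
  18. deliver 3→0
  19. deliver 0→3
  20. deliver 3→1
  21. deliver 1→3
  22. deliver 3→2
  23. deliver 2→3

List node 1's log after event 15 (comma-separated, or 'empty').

s

e1 timeout(0): 0[cand,b=5,-]
e2 deliver 0→3: 3[foll,b=5,-]
e3 deliver 3→0: ·
e4 deliver 0→2: 2[foll,b=5,-]
e5 deliver 2→0: 0[lead,b=5,-]
e6 deliver 0→1: 1[foll,b=5,-]
e7 deliver 1→0: ·
e8 propose(0,'s'): ·
e9 deliver 0→3: 3[foll,b=5,s]
e10 deliver 3→0: ·
e11 deliver 0→2: 2[foll,b=5,s]
e12 deliver 2→0: 0[lead,b=5,s]
e13 deliver 0→1: 1[foll,b=5,s]
e14 deliver 1→0: ·
e15 deliver 0→4: 4[foll,b=5,-]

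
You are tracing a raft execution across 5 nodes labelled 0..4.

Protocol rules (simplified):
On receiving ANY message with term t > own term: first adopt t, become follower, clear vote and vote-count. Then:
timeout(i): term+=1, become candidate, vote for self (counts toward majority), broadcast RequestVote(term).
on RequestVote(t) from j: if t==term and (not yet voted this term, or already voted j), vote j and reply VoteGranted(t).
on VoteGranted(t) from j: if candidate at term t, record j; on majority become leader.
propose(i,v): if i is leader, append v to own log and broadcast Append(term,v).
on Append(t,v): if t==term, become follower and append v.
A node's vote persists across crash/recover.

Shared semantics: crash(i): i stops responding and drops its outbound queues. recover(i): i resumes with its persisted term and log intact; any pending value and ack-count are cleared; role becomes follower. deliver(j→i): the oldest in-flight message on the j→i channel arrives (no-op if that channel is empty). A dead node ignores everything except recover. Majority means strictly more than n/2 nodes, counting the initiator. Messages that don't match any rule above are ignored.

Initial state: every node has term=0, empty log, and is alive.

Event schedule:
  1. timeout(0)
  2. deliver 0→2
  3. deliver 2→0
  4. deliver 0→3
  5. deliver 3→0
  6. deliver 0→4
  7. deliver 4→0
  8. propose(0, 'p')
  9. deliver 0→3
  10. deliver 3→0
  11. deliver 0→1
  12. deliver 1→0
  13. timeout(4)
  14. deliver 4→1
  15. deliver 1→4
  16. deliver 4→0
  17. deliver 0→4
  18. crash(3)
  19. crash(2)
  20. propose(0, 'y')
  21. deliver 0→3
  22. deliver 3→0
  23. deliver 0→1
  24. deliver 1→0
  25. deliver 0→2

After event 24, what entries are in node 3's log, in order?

p

[1] timeout(0) → N0(cand t1 [-])
[2] deliver 0→2 → N2(foll t1 [-])
[3] deliver 2→0 → ∅
[4] deliver 0→3 → N3(foll t1 [-])
[5] deliver 3→0 → N0(lead t1 [-])
[6] deliver 0→4 → N4(foll t1 [-])
[7] deliver 4→0 → ∅
[8] propose(0,'p') → N0(lead t1 [p])
[9] deliver 0→3 → N3(foll t1 [p])
[10] deliver 3→0 → ∅
[11] deliver 0→1 → N1(foll t1 [-])
[12] deliver 1→0 → ∅
[13] timeout(4) → N4(cand t2 [-])
[14] deliver 4→1 → N1(foll t2 [-])
[15] deliver 1→4 → ∅
[16] deliver 4→0 → N0(foll t2 [p])
[17] deliver 0→4 → ∅
[18] crash(3) → N3(✗foll t1 [p])
[19] crash(2) → N2(✗foll t1 [-])
[20] propose(0,'y') → ∅
[21] deliver 0→3 → ∅
[22] deliver 3→0 → ∅
[23] deliver 0→1 → ∅
[24] deliver 1→0 → ∅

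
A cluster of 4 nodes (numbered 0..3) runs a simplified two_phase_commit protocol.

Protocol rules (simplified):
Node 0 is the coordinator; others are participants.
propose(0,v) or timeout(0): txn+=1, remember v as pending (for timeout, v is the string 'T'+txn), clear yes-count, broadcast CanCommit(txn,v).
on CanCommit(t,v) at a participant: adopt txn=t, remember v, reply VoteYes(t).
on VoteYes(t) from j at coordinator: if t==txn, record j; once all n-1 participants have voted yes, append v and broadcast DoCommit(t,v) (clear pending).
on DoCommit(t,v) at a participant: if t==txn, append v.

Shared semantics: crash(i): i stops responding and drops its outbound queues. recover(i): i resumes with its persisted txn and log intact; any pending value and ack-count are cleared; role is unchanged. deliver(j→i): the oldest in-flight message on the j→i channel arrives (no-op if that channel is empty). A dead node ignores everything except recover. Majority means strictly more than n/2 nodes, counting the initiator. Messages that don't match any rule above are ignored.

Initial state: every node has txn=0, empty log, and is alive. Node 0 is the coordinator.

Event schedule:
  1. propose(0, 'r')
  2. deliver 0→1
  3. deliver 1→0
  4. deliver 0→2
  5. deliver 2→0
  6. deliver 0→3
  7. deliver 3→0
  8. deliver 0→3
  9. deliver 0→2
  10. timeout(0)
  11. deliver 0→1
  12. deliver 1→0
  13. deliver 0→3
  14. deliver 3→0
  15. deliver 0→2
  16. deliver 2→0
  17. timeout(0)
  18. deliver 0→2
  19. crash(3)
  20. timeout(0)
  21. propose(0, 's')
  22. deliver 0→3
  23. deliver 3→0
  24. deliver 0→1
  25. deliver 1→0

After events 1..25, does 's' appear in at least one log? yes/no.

[1] propose(0,'r') → N0(coor t1 [-])
[2] deliver 0→1 → N1(part t1 [-])
[3] deliver 1→0 → ∅
[4] deliver 0→2 → N2(part t1 [-])
[5] deliver 2→0 → ∅
[6] deliver 0→3 → N3(part t1 [-])
[7] deliver 3→0 → N0(coor t1 [r])
[8] deliver 0→3 → N3(part t1 [r])
[9] deliver 0→2 → N2(part t1 [r])
[10] timeout(0) → N0(coor t2 [r])
[11] deliver 0→1 → N1(part t1 [r])
[12] deliver 1→0 → ∅
[13] deliver 0→3 → N3(part t2 [r])
[14] deliver 3→0 → ∅
[15] deliver 0→2 → N2(part t2 [r])
[16] deliver 2→0 → ∅
[17] timeout(0) → N0(coor t3 [r])
[18] deliver 0→2 → N2(part t3 [r])
[19] crash(3) → N3(✗part t2 [r])
[20] timeout(0) → N0(coor t4 [r])
[21] propose(0,'s') → N0(coor t5 [r])
[22] deliver 0→3 → ∅
[23] deliver 3→0 → ∅
[24] deliver 0→1 → N1(part t2 [r])
[25] deliver 1→0 → ∅

no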